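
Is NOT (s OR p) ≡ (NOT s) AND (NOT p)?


Compare truth tables:
p | s | φ | ψ
-------------
F | F | T | T
T | F | F | F
F | T | F | F
T | T | F | F
The columns φ and ψ agree on every row.

Yes, they are logically equivalent.


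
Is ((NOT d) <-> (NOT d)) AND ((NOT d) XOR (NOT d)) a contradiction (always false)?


Truth table over {d}:
d | φ
-----
F | F
T | F
Every row is false.

Yes, it is a contradiction.


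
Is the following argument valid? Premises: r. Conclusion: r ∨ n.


This matches the form of disjunction introduction: the conclusion follows in every model of the premises.

Valid.


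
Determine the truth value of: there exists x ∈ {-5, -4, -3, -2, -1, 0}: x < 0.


Evaluate the predicate on each element: -5:T, -4:T, -3:T, -2:T, -1:T, 0:F.
Witness x = -5 satisfies the predicate.

T


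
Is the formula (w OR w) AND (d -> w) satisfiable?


Search for a satisfying assignment over {d, w}.
Try d=F, w=T: the formula evaluates to T.
A satisfying assignment exists.

Satisfiable.


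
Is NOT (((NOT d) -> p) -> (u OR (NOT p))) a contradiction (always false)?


Truth table over {d, p, u}:
d | p | u | φ
-------------
F | F | F | F
T | F | F | F
F | T | F | T
T | T | F | T
F | F | T | F
T | F | T | F
F | T | T | F
T | T | T | F
Satisfying assignment at row 3: d=F, p=T, u=F gives T.

No, it is not a contradiction.


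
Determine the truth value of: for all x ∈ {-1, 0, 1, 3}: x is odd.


Evaluate the predicate on each element: -1:T, 0:F, 1:T, 3:T.
Counterexample x = 0 fails the predicate.

F


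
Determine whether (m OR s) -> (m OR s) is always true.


Build the truth table over {m, s}:
m | s | φ
---------
F | F | T
T | F | T
F | T | T
T | T | T
Every row evaluates to true.

Yes, it is a tautology.


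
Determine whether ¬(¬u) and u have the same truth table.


Compare truth tables:
u | φ | ψ
---------
F | F | F
T | T | T
The columns φ and ψ agree on every row.

Yes, they are logically equivalent.


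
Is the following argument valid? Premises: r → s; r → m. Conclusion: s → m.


This is (no valid rule). There exist truth assignments where the premises are all true but the conclusion is false.

Invalid.


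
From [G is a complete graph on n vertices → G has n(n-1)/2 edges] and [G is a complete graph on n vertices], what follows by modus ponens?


Modus ponens: from (P → Q) and P, infer Q.
P = 'G is a complete graph on n vertices' is asserted, and P → Q holds, so Q follows.

G has n(n-1)/2 edges.


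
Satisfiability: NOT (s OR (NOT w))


Search for a satisfying assignment over {s, w}.
Try s=F, w=T: the formula evaluates to T.
A satisfying assignment exists.

Satisfiable.


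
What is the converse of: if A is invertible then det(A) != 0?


The converse of (P → Q) is (Q → P). It is not in general equivalent to the original.
Here P = 'A is invertible' and Q = 'det(A) != 0'.

If det(A) != 0, then A is invertible.


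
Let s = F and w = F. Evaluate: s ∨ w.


Disjunction is false only when both operands are false.
Substitute: s=F, w=F.
F ∨ F evaluates to F.

F


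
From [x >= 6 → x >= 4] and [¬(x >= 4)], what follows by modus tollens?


Modus tollens: from (P → Q) and ¬Q, infer ¬P.
Q = 'x >= 4' is denied; since P → Q, P must also fail.

Not (x >= 6).


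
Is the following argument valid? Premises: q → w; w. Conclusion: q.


This is affirming the consequent (fallacy). There exist truth assignments where the premises are all true but the conclusion is false.

Invalid.


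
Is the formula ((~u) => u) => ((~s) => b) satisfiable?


Search for a satisfying assignment over {b, s, u}.
Try b=False, s=False, u=False: the formula evaluates to True.
A satisfying assignment exists.

Satisfiable.


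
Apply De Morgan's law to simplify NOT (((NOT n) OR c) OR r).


De Morgan: the negation of a disjunction is the conjunction of the negations.
Distribute NOT across OR, flipping it to AND, and negate each literal.

(n AND (NOT c)) AND (NOT r)


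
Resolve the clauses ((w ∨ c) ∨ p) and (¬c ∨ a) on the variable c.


The clauses contain complementary literals c and ¬c.
Resolution eliminates this pair and disjoins the remaining literals (merging duplicates).

((w ∨ p) ∨ a)


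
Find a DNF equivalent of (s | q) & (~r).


Step 1: Distribute ∧ over ∨: (s ∨ q) ∧ (¬r) = (s ∧ (¬r)) ∨ (q ∧ (¬r)).

(s & (~r)) | (q & (~r))


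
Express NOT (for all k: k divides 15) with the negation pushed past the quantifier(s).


¬(for all x: φ) = there exists x: ¬φ, and ¬(there exists x: φ) = for all x: ¬φ.
Apply to the universal statement.

there exists k: NOT(k divides 15)


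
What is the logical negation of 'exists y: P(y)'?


¬(forall x: φ) = exists x: ¬φ, and ¬(exists x: φ) = forall x: ¬φ.
Apply to the existential statement.

forall y: ~(P(y))


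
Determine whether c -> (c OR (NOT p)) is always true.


Build the truth table over {c, p}:
c | p | φ
---------
F | F | T
T | F | T
F | T | T
T | T | T
Every row evaluates to true.

Yes, it is a tautology.


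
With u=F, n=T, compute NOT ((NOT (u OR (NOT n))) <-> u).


Substitute u=F, n=T:
NOT n = F
u OR (NOT n) = F OR F = F
NOT (u OR (NOT n)) = T
(NOT (u OR (NOT n))) <-> u = T <-> F = F
NOT ((NOT (u OR (NOT n))) <-> u) = T

T


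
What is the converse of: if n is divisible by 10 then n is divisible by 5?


The converse of (P → Q) is (Q → P). It is not in general equivalent to the original.
Here P = 'n is divisible by 10' and Q = 'n is divisible by 5'.

If n is divisible by 5, then n is divisible by 10.


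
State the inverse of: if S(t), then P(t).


The inverse of (P → Q) is (¬P → ¬Q). It is equivalent to the converse, not to the original.
Here P = 'S(t)' and Q = 'P(t)'.

If not (S(t)), then not (P(t)).


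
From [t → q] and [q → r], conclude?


Hypothetical syllogism: from (P → Q) and (Q → R), infer (P → R).
Chain the two implications through the shared middle term 'q'.

t → r


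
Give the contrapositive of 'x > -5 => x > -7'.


The contrapositive of (P → Q) is (¬Q → ¬P); it is logically equivalent to the original.
Here P = 'x > -5' and Q = 'x > -7'.

If not (x > -7), then not (x > -5).


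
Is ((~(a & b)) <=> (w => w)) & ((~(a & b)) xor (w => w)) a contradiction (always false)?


Truth table over {a, b, w}:
a | b | w | φ
-------------
False | False | False | False
True | False | False | False
False | True | False | False
True | True | False | False
False | False | True | False
True | False | True | False
False | True | True | False
True | True | True | False
Every row is false.

Yes, it is a contradiction.


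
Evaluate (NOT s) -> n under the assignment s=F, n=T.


Substitute s=F, n=T:
NOT s = T
(NOT s) -> n = T -> T = T

T


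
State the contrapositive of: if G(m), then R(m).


The contrapositive of (P → Q) is (¬Q → ¬P); it is logically equivalent to the original.
Here P = 'G(m)' and Q = 'R(m)'.

If not (R(m)), then not (G(m)).


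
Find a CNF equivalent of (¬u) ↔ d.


Step 1: Rewrite (¬u) ↔ d as ((¬u) → d) ∧ (d → (¬u)).
Step 2: Rewrite each implication as a disjunction.
Step 3: Eliminate any double negations (¬¬X = X).

(u ∨ d) ∧ ((¬d) ∨ (¬u))


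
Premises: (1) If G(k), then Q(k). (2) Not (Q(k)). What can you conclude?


Modus tollens: from (P → Q) and ¬Q, infer ¬P.
Q = 'Q(k)' is denied; since P → Q, P must also fail.

Not (G(k)).


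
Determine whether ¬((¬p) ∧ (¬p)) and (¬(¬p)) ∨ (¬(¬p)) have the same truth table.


Compare truth tables:
p | φ | ψ
---------
F | F | F
T | T | T
The columns φ and ψ agree on every row.

Yes, they are logically equivalent.


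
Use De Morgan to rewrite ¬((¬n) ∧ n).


De Morgan: the negation of a conjunction is the disjunction of the negations.
Distribute ¬ across ∧, flipping it to ∨, and negate each literal.

n ∨ (¬n)


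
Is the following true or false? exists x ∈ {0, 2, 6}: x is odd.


Evaluate the predicate on each element: 0:False, 2:False, 6:False.
No element satisfies the predicate.

False


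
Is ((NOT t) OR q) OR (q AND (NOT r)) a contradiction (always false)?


Truth table over {q, r, t}:
q | r | t | φ
-------------
F | F | F | T
T | F | F | T
F | T | F | T
T | T | F | T
F | F | T | F
T | F | T | T
F | T | T | F
T | T | T | T
Satisfying assignment at row 1: q=F, r=F, t=F gives T.

No, it is not a contradiction.


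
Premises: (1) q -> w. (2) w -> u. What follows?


Hypothetical syllogism: from (P → Q) and (Q → R), infer (P → R).
Chain the two implications through the shared middle term 'w'.

q -> u


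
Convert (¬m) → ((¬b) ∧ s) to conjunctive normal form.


Step 1: Rewrite (¬m) → ((¬b) ∧ s) as ¬(¬m) ∨ ((¬b) ∧ s).
Step 2: Distribute ∨ over ∧.
Step 3: Eliminate any double negations (¬¬X = X).

(m ∨ (¬b)) ∧ (m ∨ s)


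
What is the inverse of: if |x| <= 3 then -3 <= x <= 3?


The inverse of (P → Q) is (¬P → ¬Q). It is equivalent to the converse, not to the original.
Here P = '|x| <= 3' and Q = '-3 <= x <= 3'.

If not (|x| <= 3), then not (-3 <= x <= 3).


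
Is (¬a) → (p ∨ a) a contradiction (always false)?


Truth table over {a, p}:
a | p | φ
---------
F | F | F
T | F | T
F | T | T
T | T | T
Satisfying assignment at row 2: a=T, p=F gives T.

No, it is not a contradiction.


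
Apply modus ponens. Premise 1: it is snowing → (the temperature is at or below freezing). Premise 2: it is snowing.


Modus ponens: from (P → Q) and P, infer Q.
P = 'it is snowing' is asserted, and P → Q holds, so Q follows.

(the temperature is at or below freezing).


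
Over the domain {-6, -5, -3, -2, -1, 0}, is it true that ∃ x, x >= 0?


Evaluate the predicate on each element: -6:F, -5:F, -3:F, -2:F, -1:F, 0:T.
Witness x = 0 satisfies the predicate.

T


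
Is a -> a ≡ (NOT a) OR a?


Compare truth tables:
a | φ | ψ
---------
F | T | T
T | T | T
The columns φ and ψ agree on every row.

Yes, they are logically equivalent.


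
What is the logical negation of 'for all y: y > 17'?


¬(for all x: φ) = there exists x: ¬φ, and ¬(there exists x: φ) = for all x: ¬φ.
Apply to the universal statement.

there exists y: NOT(y > 17)


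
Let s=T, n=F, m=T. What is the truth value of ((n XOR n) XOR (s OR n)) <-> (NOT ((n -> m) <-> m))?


Substitute s=T, n=F, m=T:
n XOR n = F XOR F = F
s OR n = T OR F = T
(n XOR n) XOR (s OR n) = F XOR T = T
n -> m = F -> T = T
(n -> m) <-> m = T <-> T = T
NOT ((n -> m) <-> m) = F
((n XOR n) XOR (s OR n)) <-> (NOT ((n -> m) <-> m)) = T <-> F = F

F


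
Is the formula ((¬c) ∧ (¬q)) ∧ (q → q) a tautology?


Build the truth table over {c, q}:
c | q | φ
---------
F | F | T
T | F | F
F | T | F
T | T | F
Counterexample at row 2: with c=T, q=F, the formula is F.

No, it is not a tautology.


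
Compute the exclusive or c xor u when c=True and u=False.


Exclusive or is true when exactly one operand is true.
Substitute: c=True, u=False.
True xor False evaluates to True.

True


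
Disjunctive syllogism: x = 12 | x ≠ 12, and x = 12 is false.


Disjunctive syllogism: from (P ∨ Q) and ¬P, infer Q.
One disjunct, 'x = 12', is ruled out; the other must hold.

x ≠ 12


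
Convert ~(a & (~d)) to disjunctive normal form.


Step 1: Apply De Morgan: ¬(a ∧ (¬d)) = ¬a ∨ ¬(¬d).
Step 2: Eliminate any double negations (¬¬X = X).

(~a) | d


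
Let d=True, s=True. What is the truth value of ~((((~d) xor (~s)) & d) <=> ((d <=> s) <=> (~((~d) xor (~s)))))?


Substitute d=True, s=True:
… (earlier sub-steps elided)
(~d) xor (~s) = False xor False = False
((~d) xor (~s)) & d = False & True = False
d <=> s = True <=> True = True
~d = False
~s = False
(~d) xor (~s) = False xor False = False
~((~d) xor (~s)) = True
(d <=> s) <=> (~((~d) xor (~s))) = True <=> True = True
(((~d) xor (~s)) & d) <=> ((d <=> s) <=> (~((~d) xor (~s)))) = False <=> True = False
~((((~d) xor (~s)) & d) <=> ((d <=> s) <=> (~((~d) xor (~s))))) = True

True


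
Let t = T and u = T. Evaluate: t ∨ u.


Disjunction is false only when both operands are false.
Substitute: t=T, u=T.
T ∨ T evaluates to T.

T


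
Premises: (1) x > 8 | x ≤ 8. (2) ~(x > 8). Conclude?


Disjunctive syllogism: from (P ∨ Q) and ¬P, infer Q.
One disjunct, 'x > 8', is ruled out; the other must hold.

x ≤ 8


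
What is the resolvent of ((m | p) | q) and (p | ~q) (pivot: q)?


The clauses contain complementary literals q and ~q.
Resolution eliminates this pair and disjoins the remaining literals (merging duplicates).

(m | p)


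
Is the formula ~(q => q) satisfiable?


Check all 2 assignments over {q}:
q | φ
-----
False | False
True | False
No assignment makes the formula true.

Unsatisfiable.


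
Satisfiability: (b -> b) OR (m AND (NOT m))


Search for a satisfying assignment over {b, m}.
Try b=F, m=F: the formula evaluates to T.
A satisfying assignment exists.

Satisfiable.


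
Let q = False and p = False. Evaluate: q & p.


Conjunction is true only when both operands are true.
Substitute: q=False, p=False.
False & False evaluates to False.

False


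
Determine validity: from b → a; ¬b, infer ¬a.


This is denying the antecedent (fallacy). There exist truth assignments where the premises are all true but the conclusion is false.

Invalid.


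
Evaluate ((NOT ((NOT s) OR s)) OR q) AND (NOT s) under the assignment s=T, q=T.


Substitute s=T, q=T:
NOT s = F
(NOT s) OR s = F OR T = T
NOT ((NOT s) OR s) = F
(NOT ((NOT s) OR s)) OR q = F OR T = T
NOT s = F
((NOT ((NOT s) OR s)) OR q) AND (NOT s) = T AND F = F

F


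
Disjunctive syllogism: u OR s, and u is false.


Disjunctive syllogism: from (P ∨ Q) and ¬P, infer Q.
One disjunct, 'u', is ruled out; the other must hold.

s


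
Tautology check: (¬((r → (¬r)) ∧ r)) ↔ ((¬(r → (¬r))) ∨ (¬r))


Build the truth table over {r}:
r | φ
-----
F | T
T | T
Every row evaluates to true.

Yes, it is a tautology.


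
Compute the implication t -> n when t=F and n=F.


Implication is false only when antecedent is true and consequent is false.
Substitute: t=F, n=F.
F -> F evaluates to T.

T


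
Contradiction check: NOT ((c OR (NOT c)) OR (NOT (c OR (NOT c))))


Truth table over {c}:
c | φ
-----
F | F
T | F
Every row is false.

Yes, it is a contradiction.


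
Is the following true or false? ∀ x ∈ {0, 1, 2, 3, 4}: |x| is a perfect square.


Evaluate the predicate on each element: 0:T, 1:T, 2:F, 3:F, 4:T.
Counterexample x = 2 fails the predicate.

F


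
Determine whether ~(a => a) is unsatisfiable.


Truth table over {a}:
a | φ
-----
False | False
True | False
Every row is false.

Yes, it is a contradiction.


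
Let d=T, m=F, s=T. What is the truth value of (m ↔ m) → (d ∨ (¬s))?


Substitute d=T, m=F, s=T:
m ↔ m = F ↔ F = T
¬s = F
d ∨ (¬s) = T ∨ F = T
(m ↔ m) → (d ∨ (¬s)) = T → T = T

T


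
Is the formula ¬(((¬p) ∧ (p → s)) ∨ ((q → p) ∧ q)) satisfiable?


Search for a satisfying assignment over {p, q, s}.
Try p=T, q=F, s=F: the formula evaluates to T.
A satisfying assignment exists.

Satisfiable.


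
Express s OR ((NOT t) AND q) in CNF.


Step 1: Distribute ∨ over ∧: s ∨ ((¬t) ∧ q) = (s ∨ (¬t)) ∧ (s ∨ q).

(s OR (NOT t)) AND (s OR q)


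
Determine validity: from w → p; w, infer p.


This matches the form of modus ponens: the conclusion follows in every model of the premises.

Valid.


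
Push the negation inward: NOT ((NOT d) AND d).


De Morgan: the negation of a conjunction is the disjunction of the negations.
Distribute NOT across AND, flipping it to OR, and negate each literal.

d OR (NOT d)


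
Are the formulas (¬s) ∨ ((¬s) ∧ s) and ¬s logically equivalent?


Compare truth tables:
s | φ | ψ
---------
F | T | T
T | F | F
The columns φ and ψ agree on every row.

Yes, they are logically equivalent.


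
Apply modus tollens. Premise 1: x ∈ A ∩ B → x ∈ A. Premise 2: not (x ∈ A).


Modus tollens: from (P → Q) and ¬Q, infer ¬P.
Q = 'x ∈ A' is denied; since P → Q, P must also fail.

Not (x ∈ A ∩ B).


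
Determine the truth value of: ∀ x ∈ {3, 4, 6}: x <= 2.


Evaluate the predicate on each element: 3:F, 4:F, 6:F.
Counterexample x = 3 fails the predicate.

F


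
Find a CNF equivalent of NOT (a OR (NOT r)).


Step 1: Apply De Morgan: ¬(a ∨ (¬r)) = ¬a ∧ ¬(¬r).
Step 2: Eliminate any double negations (¬¬X = X).

(NOT a) AND r


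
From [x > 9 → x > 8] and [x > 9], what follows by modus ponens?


Modus ponens: from (P → Q) and P, infer Q.
P = 'x > 9' is asserted, and P → Q holds, so Q follows.

x > 8.


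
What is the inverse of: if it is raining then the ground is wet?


The inverse of (P → Q) is (¬P → ¬Q). It is equivalent to the converse, not to the original.
Here P = 'it is raining' and Q = 'the ground is wet'.

If not (it is raining), then not (the ground is wet).


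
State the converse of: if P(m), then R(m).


The converse of (P → Q) is (Q → P). It is not in general equivalent to the original.
Here P = 'P(m)' and Q = 'R(m)'.

If R(m), then P(m).


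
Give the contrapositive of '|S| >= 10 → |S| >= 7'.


The contrapositive of (P → Q) is (¬Q → ¬P); it is logically equivalent to the original.
Here P = '|S| >= 10' and Q = '|S| >= 7'.

If not (|S| >= 7), then not (|S| >= 10).


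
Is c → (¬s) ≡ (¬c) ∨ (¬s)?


Compare truth tables:
c | s | φ | ψ
-------------
F | F | T | T
T | F | T | T
F | T | T | T
T | T | F | F
The columns φ and ψ agree on every row.

Yes, they are logically equivalent.


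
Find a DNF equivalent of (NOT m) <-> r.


Step 1: (¬m) ↔ r is true exactly when both agree: ((¬m) ∧ r) ∨ (¬(¬m) ∧ ¬r).
Step 2: Eliminate any double negations (¬¬X = X).

((NOT m) AND r) OR (m AND (NOT r))


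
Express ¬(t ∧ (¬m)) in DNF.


Step 1: Apply De Morgan: ¬(t ∧ (¬m)) = ¬t ∨ ¬(¬m).
Step 2: Eliminate any double negations (¬¬X = X).

(¬t) ∨ m


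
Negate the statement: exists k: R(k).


¬(forall x: φ) = exists x: ¬φ, and ¬(exists x: φ) = forall x: ¬φ.
Apply to the existential statement.

forall k: ~(R(k))


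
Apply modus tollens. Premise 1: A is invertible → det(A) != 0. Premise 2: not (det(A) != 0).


Modus tollens: from (P → Q) and ¬Q, infer ¬P.
Q = 'det(A) != 0' is denied; since P → Q, P must also fail.

Not (A is invertible).


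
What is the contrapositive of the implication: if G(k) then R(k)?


The contrapositive of (P → Q) is (¬Q → ¬P); it is logically equivalent to the original.
Here P = 'G(k)' and Q = 'R(k)'.

If not (R(k)), then not (G(k)).


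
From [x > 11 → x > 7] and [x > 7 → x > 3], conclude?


Hypothetical syllogism: from (P → Q) and (Q → R), infer (P → R).
Chain the two implications through the shared middle term 'x > 7'.

x > 11 → x > 3


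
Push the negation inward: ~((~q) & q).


De Morgan: the negation of a conjunction is the disjunction of the negations.
Distribute ~ across &, flipping it to |, and negate each literal.

q | (~q)


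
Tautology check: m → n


Build the truth table over {m, n}:
m | n | φ
---------
F | F | T
T | F | F
F | T | T
T | T | T
Counterexample at row 2: with m=T, n=F, the formula is F.

No, it is not a tautology.


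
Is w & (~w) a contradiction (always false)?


Truth table over {w}:
w | φ
-----
False | False
True | False
Every row is false.

Yes, it is a contradiction.


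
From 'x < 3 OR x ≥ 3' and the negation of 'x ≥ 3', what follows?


Disjunctive syllogism: from (P ∨ Q) and ¬P, infer Q.
One disjunct, 'x ≥ 3', is ruled out; the other must hold.

x < 3


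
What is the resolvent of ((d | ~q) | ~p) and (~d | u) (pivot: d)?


The clauses contain complementary literals d and ~d.
Resolution eliminates this pair and disjoins the remaining literals (merging duplicates).

((~q | ~p) | u)


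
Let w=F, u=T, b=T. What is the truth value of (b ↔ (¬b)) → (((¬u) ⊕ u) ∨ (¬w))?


Substitute w=F, u=T, b=T:
¬b = F
b ↔ (¬b) = T ↔ F = F
¬u = F
(¬u) ⊕ u = F ⊕ T = T
¬w = T
((¬u) ⊕ u) ∨ (¬w) = T ∨ T = T
(b ↔ (¬b)) → (((¬u) ⊕ u) ∨ (¬w)) = F → T = T

T


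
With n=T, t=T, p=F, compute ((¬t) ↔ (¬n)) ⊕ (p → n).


Substitute n=T, t=T, p=F:
¬t = F
¬n = F
(¬t) ↔ (¬n) = F ↔ F = T
p → n = F → T = T
((¬t) ↔ (¬n)) ⊕ (p → n) = T ⊕ T = F

F


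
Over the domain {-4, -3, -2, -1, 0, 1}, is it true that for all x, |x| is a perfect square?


Evaluate the predicate on each element: -4:T, -3:F, -2:F, -1:T, 0:T, 1:T.
Counterexample x = -3 fails the predicate.

F


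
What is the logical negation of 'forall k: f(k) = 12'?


¬(forall x: φ) = exists x: ¬φ, and ¬(exists x: φ) = forall x: ¬φ.
Apply to the universal statement.

exists k: ~(f(k) = 12)


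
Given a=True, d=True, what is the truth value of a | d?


Disjunction is false only when both operands are false.
Substitute: a=True, d=True.
True | True evaluates to True.

True


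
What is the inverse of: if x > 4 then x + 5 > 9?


The inverse of (P → Q) is (¬P → ¬Q). It is equivalent to the converse, not to the original.
Here P = 'x > 4' and Q = 'x + 5 > 9'.

If not (x > 4), then not (x + 5 > 9).


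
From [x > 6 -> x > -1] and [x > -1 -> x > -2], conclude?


Hypothetical syllogism: from (P → Q) and (Q → R), infer (P → R).
Chain the two implications through the shared middle term 'x > -1'.

x > 6 -> x > -2


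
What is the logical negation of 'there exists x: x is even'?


¬(for all x: φ) = there exists x: ¬φ, and ¬(there exists x: φ) = for all x: ¬φ.
Apply to the existential statement.

for all x: NOT(x is even)


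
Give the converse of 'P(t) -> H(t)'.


The converse of (P → Q) is (Q → P). It is not in general equivalent to the original.
Here P = 'P(t)' and Q = 'H(t)'.

If H(t), then P(t).


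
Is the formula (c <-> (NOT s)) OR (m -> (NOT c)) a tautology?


Build the truth table over {c, m, s}:
c | m | s | φ
-------------
F | F | F | T
T | F | F | T
F | T | F | T
T | T | F | T
F | F | T | T
T | F | T | T
F | T | T | T
T | T | T | F
Counterexample at row 8: with c=T, m=T, s=T, the formula is F.

No, it is not a tautology.


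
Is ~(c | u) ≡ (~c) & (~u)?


Compare truth tables:
c | u | φ | ψ
-------------
False | False | True | True
True | False | False | False
False | True | False | False
True | True | False | False
The columns φ and ψ agree on every row.

Yes, they are logically equivalent.


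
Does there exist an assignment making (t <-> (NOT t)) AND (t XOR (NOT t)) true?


Check all 2 assignments over {t}:
t | φ
-----
F | F
T | F
No assignment makes the formula true.

Unsatisfiable.


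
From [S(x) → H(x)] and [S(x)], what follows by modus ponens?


Modus ponens: from (P → Q) and P, infer Q.
P = 'S(x)' is asserted, and P → Q holds, so Q follows.

H(x).


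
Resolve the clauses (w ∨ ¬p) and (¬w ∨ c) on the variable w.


The clauses contain complementary literals w and ¬w.
Resolution eliminates this pair and disjoins the remaining literals (merging duplicates).

(¬p ∨ c)


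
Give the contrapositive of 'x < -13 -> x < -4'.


The contrapositive of (P → Q) is (¬Q → ¬P); it is logically equivalent to the original.
Here P = 'x < -13' and Q = 'x < -4'.

If not (x < -4), then not (x < -13).


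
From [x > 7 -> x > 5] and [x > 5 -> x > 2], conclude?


Hypothetical syllogism: from (P → Q) and (Q → R), infer (P → R).
Chain the two implications through the shared middle term 'x > 5'.

x > 7 -> x > 2


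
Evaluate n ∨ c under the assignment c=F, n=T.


Substitute c=F, n=T:
n ∨ c = T ∨ F = T

T


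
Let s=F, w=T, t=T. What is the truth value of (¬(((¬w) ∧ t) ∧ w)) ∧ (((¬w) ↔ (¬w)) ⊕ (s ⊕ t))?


Substitute s=F, w=T, t=T:
¬w = F
(¬w) ∧ t = F ∧ T = F
((¬w) ∧ t) ∧ w = F ∧ T = F
¬(((¬w) ∧ t) ∧ w) = T
¬w = F
¬w = F
(¬w) ↔ (¬w) = F ↔ F = T
s ⊕ t = F ⊕ T = T
((¬w) ↔ (¬w)) ⊕ (s ⊕ t) = T ⊕ T = F
(¬(((¬w) ∧ t) ∧ w)) ∧ (((¬w) ↔ (¬w)) ⊕ (s ⊕ t)) = T ∧ F = F

F


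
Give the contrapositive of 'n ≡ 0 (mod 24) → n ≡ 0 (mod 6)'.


The contrapositive of (P → Q) is (¬Q → ¬P); it is logically equivalent to the original.
Here P = 'n ≡ 0 (mod 24)' and Q = 'n ≡ 0 (mod 6)'.

If not (n ≡ 0 (mod 6)), then not (n ≡ 0 (mod 24)).


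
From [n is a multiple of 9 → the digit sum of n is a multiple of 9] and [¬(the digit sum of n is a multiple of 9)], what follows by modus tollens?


Modus tollens: from (P → Q) and ¬Q, infer ¬P.
Q = 'the digit sum of n is a multiple of 9' is denied; since P → Q, P must also fail.

Not (n is a multiple of 9).


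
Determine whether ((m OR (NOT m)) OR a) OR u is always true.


Build the truth table over {a, m, u}:
a | m | u | φ
-------------
F | F | F | T
T | F | F | T
F | T | F | T
T | T | F | T
F | F | T | T
T | F | T | T
F | T | T | T
T | T | T | T
Every row evaluates to true.

Yes, it is a tautology.


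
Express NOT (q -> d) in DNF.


Step 1: Rewrite implication then negate: ¬(¬q ∨ d) = q ∧ ¬d.

q AND (NOT d)


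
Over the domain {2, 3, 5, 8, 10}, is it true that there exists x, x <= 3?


Evaluate the predicate on each element: 2:T, 3:T, 5:F, 8:F, 10:F.
Witness x = 2 satisfies the predicate.

T


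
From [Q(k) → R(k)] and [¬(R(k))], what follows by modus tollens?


Modus tollens: from (P → Q) and ¬Q, infer ¬P.
Q = 'R(k)' is denied; since P → Q, P must also fail.

Not (Q(k)).


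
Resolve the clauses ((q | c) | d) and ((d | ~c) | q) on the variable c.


The clauses contain complementary literals c and ~c.
Resolution eliminates this pair and disjoins the remaining literals (merging duplicates).

(d | q)


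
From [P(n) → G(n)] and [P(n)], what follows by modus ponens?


Modus ponens: from (P → Q) and P, infer Q.
P = 'P(n)' is asserted, and P → Q holds, so Q follows.

G(n).


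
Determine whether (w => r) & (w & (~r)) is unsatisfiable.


Truth table over {r, w}:
r | w | φ
---------
False | False | False
True | False | False
False | True | False
True | True | False
Every row is false.

Yes, it is a contradiction.


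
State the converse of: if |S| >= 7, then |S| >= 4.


The converse of (P → Q) is (Q → P). It is not in general equivalent to the original.
Here P = '|S| >= 7' and Q = '|S| >= 4'.

If |S| >= 4, then |S| >= 7.


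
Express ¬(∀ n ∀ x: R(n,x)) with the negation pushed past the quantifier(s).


Negation flips each quantifier (∀↔∃) and negates the inner predicate.
¬(∀ n ∀ x: φ) = ∃ n ∃ x: ¬φ.

∃ n ∃ x: ¬(R(n,x))


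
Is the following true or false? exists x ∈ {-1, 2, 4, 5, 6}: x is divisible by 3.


Evaluate the predicate on each element: -1:False, 2:False, 4:False, 5:False, 6:True.
Witness x = 6 satisfies the predicate.

True


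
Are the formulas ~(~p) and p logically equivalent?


Compare truth tables:
p | φ | ψ
---------
False | False | False
True | True | True
The columns φ and ψ agree on every row.

Yes, they are logically equivalent.


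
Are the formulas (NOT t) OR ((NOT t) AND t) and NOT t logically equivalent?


Compare truth tables:
t | φ | ψ
---------
F | T | T
T | F | F
The columns φ and ψ agree on every row.

Yes, they are logically equivalent.


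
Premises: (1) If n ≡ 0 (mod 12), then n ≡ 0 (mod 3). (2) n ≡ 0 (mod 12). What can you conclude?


Modus ponens: from (P → Q) and P, infer Q.
P = 'n ≡ 0 (mod 12)' is asserted, and P → Q holds, so Q follows.

n ≡ 0 (mod 3).


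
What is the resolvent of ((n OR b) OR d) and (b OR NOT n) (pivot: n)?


The clauses contain complementary literals n and NOTn.
Resolution eliminates this pair and disjoins the remaining literals (merging duplicates).

(b OR d)


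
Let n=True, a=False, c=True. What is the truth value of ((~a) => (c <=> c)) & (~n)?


Substitute n=True, a=False, c=True:
~a = True
c <=> c = True <=> True = True
(~a) => (c <=> c) = True => True = True
~n = False
((~a) => (c <=> c)) & (~n) = True & False = False

False


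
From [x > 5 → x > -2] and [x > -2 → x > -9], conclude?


Hypothetical syllogism: from (P → Q) and (Q → R), infer (P → R).
Chain the two implications through the shared middle term 'x > -2'.

x > 5 → x > -9


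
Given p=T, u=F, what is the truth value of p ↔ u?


Biconditional is true when both operands have the same truth value.
Substitute: p=T, u=F.
T ↔ F evaluates to F.

F


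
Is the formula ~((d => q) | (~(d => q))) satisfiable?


Check all 4 assignments over {d, q}:
d | q | φ
---------
False | False | False
True | False | False
False | True | False
True | True | False
No assignment makes the formula true.

Unsatisfiable.


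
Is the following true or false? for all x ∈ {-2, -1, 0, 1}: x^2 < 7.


Evaluate the predicate on each element: -2:T, -1:T, 0:T, 1:T.
Every element satisfies the predicate.

T


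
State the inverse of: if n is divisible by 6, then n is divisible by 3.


The inverse of (P → Q) is (¬P → ¬Q). It is equivalent to the converse, not to the original.
Here P = 'n is divisible by 6' and Q = 'n is divisible by 3'.

If not (n is divisible by 6), then not (n is divisible by 3).


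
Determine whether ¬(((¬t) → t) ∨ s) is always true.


Build the truth table over {s, t}:
s | t | φ
---------
F | F | T
T | F | F
F | T | F
T | T | F
Counterexample at row 2: with s=T, t=F, the formula is F.

No, it is not a tautology.


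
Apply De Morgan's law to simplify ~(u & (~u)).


De Morgan: the negation of a conjunction is the disjunction of the negations.
Distribute ~ across &, flipping it to |, and negate each literal.

(~u) | u


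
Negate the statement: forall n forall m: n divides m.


Negation flips each quantifier (∀↔∃) and negates the inner predicate.
¬(forall n forall m: φ) = exists n exists m: ¬φ.

exists n exists m: ~(n divides m)


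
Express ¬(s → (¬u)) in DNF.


Step 1: Rewrite implication then negate: ¬(¬s ∨ (¬u)) = s ∧ ¬(¬u).
Step 2: Eliminate any double negations (¬¬X = X).

s ∧ u


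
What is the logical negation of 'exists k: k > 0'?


¬(forall x: φ) = exists x: ¬φ, and ¬(exists x: φ) = forall x: ¬φ.
Apply to the existential statement.

forall k: ~(k > 0)


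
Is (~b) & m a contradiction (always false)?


Truth table over {b, m}:
b | m | φ
---------
False | False | False
True | False | False
False | True | True
True | True | False
Satisfying assignment at row 3: b=False, m=True gives True.

No, it is not a contradiction.


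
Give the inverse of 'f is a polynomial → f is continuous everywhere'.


The inverse of (P → Q) is (¬P → ¬Q). It is equivalent to the converse, not to the original.
Here P = 'f is a polynomial' and Q = 'f is continuous everywhere'.

If not (f is a polynomial), then not (f is continuous everywhere).


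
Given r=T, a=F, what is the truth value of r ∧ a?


Conjunction is true only when both operands are true.
Substitute: r=T, a=F.
T ∧ F evaluates to F.

F


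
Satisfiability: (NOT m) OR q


Search for a satisfying assignment over {m, q}.
Try m=F, q=F: the formula evaluates to T.
A satisfying assignment exists.

Satisfiable.


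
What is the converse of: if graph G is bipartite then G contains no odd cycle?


The converse of (P → Q) is (Q → P). It is not in general equivalent to the original.
Here P = 'graph G is bipartite' and Q = 'G contains no odd cycle'.

If G contains no odd cycle, then graph G is bipartite.


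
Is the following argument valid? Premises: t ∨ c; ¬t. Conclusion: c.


This matches the form of disjunctive syllogism: the conclusion follows in every model of the premises.

Valid.


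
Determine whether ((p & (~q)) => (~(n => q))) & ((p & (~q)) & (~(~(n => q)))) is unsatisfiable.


Truth table over {n, p, q}:
n | p | q | φ
-------------
False | False | False | False
True | False | False | False
False | True | False | False
True | True | False | False
False | False | True | False
True | False | True | False
False | True | True | False
True | True | True | False
Every row is false.

Yes, it is a contradiction.


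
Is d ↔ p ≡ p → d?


Compare truth tables:
d | p | φ | ψ
-------------
F | F | T | T
T | F | F | T
F | T | F | F
T | T | T | T
They differ at row 2 (d=T, p=F): φ=F but ψ=T.

No, they are not logically equivalent.


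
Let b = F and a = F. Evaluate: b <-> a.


Biconditional is true when both operands have the same truth value.
Substitute: b=F, a=F.
F <-> F evaluates to T.

T


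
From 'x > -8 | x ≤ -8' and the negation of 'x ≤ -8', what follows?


Disjunctive syllogism: from (P ∨ Q) and ¬P, infer Q.
One disjunct, 'x ≤ -8', is ruled out; the other must hold.

x > -8


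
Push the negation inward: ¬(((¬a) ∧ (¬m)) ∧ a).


De Morgan: the negation of a conjunction is the disjunction of the negations.
Distribute ¬ across ∧, flipping it to ∨, and negate each literal.

(a ∨ m) ∨ (¬a)


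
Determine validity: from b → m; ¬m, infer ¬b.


This matches the form of modus tollens: the conclusion follows in every model of the premises.

Valid.


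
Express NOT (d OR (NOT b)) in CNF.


Step 1: Apply De Morgan: ¬(d ∨ (¬b)) = ¬d ∧ ¬(¬b).
Step 2: Eliminate any double negations (¬¬X = X).

(NOT d) AND b


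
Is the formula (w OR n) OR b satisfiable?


Search for a satisfying assignment over {b, n, w}.
Try b=T, n=F, w=F: the formula evaluates to T.
A satisfying assignment exists.

Satisfiable.


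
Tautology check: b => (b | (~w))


Build the truth table over {b, w}:
b | w | φ
---------
False | False | True
True | False | True
False | True | True
True | True | True
Every row evaluates to true.

Yes, it is a tautology.


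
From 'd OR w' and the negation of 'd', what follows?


Disjunctive syllogism: from (P ∨ Q) and ¬P, infer Q.
One disjunct, 'd', is ruled out; the other must hold.

w


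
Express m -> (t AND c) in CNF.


Step 1: Rewrite m → (t ∧ c) as ¬m ∨ (t ∧ c).
Step 2: Distribute ∨ over ∧.

((NOT m) OR t) AND ((NOT m) OR c)


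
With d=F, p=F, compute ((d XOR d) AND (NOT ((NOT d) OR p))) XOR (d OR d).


Substitute d=F, p=F:
d XOR d = F XOR F = F
NOT d = T
(NOT d) OR p = T OR F = T
NOT ((NOT d) OR p) = F
(d XOR d) AND (NOT ((NOT d) OR p)) = F AND F = F
d OR d = F OR F = F
((d XOR d) AND (NOT ((NOT d) OR p))) XOR (d OR d) = F XOR F = F

F


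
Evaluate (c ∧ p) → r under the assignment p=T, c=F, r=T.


Substitute p=T, c=F, r=T:
c ∧ p = F ∧ T = F
(c ∧ p) → r = F → T = T

T


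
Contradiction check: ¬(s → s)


Truth table over {s}:
s | φ
-----
F | F
T | F
Every row is false.

Yes, it is a contradiction.


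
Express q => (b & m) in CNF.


Step 1: Rewrite q → (b ∧ m) as ¬q ∨ (b ∧ m).
Step 2: Distribute ∨ over ∧.

((~q) | b) & ((~q) | m)


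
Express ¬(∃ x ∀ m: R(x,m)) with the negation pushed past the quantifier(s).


Negation flips each quantifier (∀↔∃) and negates the inner predicate.
¬(∃ x ∀ m: φ) = ∀ x ∃ m: ¬φ.

∀ x ∃ m: ¬(R(x,m))


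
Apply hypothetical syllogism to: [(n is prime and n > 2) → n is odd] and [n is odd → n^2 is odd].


Hypothetical syllogism: from (P → Q) and (Q → R), infer (P → R).
Chain the two implications through the shared middle term 'n is odd'.

(n is prime and n > 2) → n^2 is odd


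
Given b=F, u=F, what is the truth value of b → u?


Implication is false only when antecedent is true and consequent is false.
Substitute: b=F, u=F.
F → F evaluates to T.

T


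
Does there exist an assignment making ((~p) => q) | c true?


Search for a satisfying assignment over {c, p, q}.
Try c=True, p=False, q=False: the formula evaluates to True.
A satisfying assignment exists.

Satisfiable.


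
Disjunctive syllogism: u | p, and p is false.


Disjunctive syllogism: from (P ∨ Q) and ¬P, infer Q.
One disjunct, 'p', is ruled out; the other must hold.

u


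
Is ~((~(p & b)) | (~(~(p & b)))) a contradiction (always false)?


Truth table over {b, p}:
b | p | φ
---------
False | False | False
True | False | False
False | True | False
True | True | False
Every row is false.

Yes, it is a contradiction.


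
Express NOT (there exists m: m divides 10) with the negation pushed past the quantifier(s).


¬(for all x: φ) = there exists x: ¬φ, and ¬(there exists x: φ) = for all x: ¬φ.
Apply to the existential statement.

for all m: NOT(m divides 10)


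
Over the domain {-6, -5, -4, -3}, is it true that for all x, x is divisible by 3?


Evaluate the predicate on each element: -6:T, -5:F, -4:F, -3:T.
Counterexample x = -5 fails the predicate.

F


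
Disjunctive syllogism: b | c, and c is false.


Disjunctive syllogism: from (P ∨ Q) and ¬P, infer Q.
One disjunct, 'c', is ruled out; the other must hold.

b


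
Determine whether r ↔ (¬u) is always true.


Build the truth table over {r, u}:
r | u | φ
---------
F | F | F
T | F | T
F | T | T
T | T | F
Counterexample at row 1: with r=F, u=F, the formula is F.

No, it is not a tautology.


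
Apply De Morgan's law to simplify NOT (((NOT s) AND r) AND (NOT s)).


De Morgan: the negation of a conjunction is the disjunction of the negations.
Distribute NOT across AND, flipping it to OR, and negate each literal.

(s OR (NOT r)) OR s


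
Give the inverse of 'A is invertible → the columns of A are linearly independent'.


The inverse of (P → Q) is (¬P → ¬Q). It is equivalent to the converse, not to the original.
Here P = 'A is invertible' and Q = 'the columns of A are linearly independent'.

If not (A is invertible), then not (the columns of A are linearly independent).


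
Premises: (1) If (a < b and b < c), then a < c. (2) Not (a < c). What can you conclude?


Modus tollens: from (P → Q) and ¬Q, infer ¬P.
Q = 'a < c' is denied; since P → Q, P must also fail.

Not ((a < b and b < c)).


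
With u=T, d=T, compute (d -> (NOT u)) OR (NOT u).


Substitute u=T, d=T:
NOT u = F
d -> (NOT u) = T -> F = F
NOT u = F
(d -> (NOT u)) OR (NOT u) = F OR F = F

F


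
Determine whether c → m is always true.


Build the truth table over {c, m}:
c | m | φ
---------
F | F | T
T | F | F
F | T | T
T | T | T
Counterexample at row 2: with c=T, m=F, the formula is F.

No, it is not a tautology.


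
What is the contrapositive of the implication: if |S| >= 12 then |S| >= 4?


The contrapositive of (P → Q) is (¬Q → ¬P); it is logically equivalent to the original.
Here P = '|S| >= 12' and Q = '|S| >= 4'.

If not (|S| >= 4), then not (|S| >= 12).


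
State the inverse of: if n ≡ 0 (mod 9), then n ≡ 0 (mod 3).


The inverse of (P → Q) is (¬P → ¬Q). It is equivalent to the converse, not to the original.
Here P = 'n ≡ 0 (mod 9)' and Q = 'n ≡ 0 (mod 3)'.

If not (n ≡ 0 (mod 9)), then not (n ≡ 0 (mod 3)).


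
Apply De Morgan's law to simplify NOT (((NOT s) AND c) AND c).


De Morgan: the negation of a conjunction is the disjunction of the negations.
Distribute NOT across AND, flipping it to OR, and negate each literal.

(s OR (NOT c)) OR (NOT c)


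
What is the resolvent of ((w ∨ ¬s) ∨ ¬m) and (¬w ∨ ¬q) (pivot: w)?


The clauses contain complementary literals w and ¬w.
Resolution eliminates this pair and disjoins the remaining literals (merging duplicates).

((¬m ∨ ¬s) ∨ ¬q)
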